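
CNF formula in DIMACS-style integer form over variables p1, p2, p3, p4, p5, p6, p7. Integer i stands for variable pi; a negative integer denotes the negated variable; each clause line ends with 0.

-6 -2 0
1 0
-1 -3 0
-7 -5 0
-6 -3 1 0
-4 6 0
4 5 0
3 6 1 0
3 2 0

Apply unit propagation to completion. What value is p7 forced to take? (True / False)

(p1) stands alone — p1 = True.
(!p3 || !p1) with p1 = True leaves only !p3, so p3 = False.
(p3 || p2): since p3 = False, the clause reduces to (p2). p2 = True.
In (!p6 || !p2), !p2 is now false; !p6 must hold, so p6 = False.
(!p4 || p6) with p6 = False leaves only !p4, so p4 = False.
From (p5 || p4) and p4 = False: p5 = True.
(!p5 || !p7) with p5 = True leaves only !p7, so p7 = False.

False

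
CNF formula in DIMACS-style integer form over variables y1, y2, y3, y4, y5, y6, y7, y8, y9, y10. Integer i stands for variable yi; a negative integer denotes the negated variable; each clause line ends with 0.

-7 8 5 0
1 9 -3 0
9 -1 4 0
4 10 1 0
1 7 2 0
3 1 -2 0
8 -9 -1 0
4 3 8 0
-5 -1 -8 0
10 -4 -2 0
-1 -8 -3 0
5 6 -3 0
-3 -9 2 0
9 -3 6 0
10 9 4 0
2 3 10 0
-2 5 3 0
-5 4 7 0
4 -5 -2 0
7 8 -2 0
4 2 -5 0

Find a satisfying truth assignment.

y1=True, y2=False, y3=False, y4=True, y5=False, y6=True, y7=False, y8=True, y9=True, y10=True

Pure literal: y6 appears only positively; assign y6 = True.
y10 occurs only positively in the remaining clauses — set y10 = True.
Try y1 = True.
Branch on y2: take y2 = False.
Set y3 = False and propagate.
The remaining clauses are satisfied by y4 = True, y5 = False, y7 = False, y8 = True, y9 = True.
Check each clause:
  1. (y5 || y8 || !y7) — y8 is true.
  2. (!y3 || y1 || y9) — y1 is true.
  3. (y4 || y9 || !y1) — y9 is true.
  4. (y10 || y4 || y1) — y1 is true.
  5. (y2 || y7 || y1) — y1 is true.
  6. (y3 || !y2 || y1) — y1 is true.
  7. (y8 || !y1 || !y9) — y8 is true.
  8. (y8 || y4 || y3) — y8 is true.
  9. (!y1 || !y5 || !y8) — !y5 is true.
  10. (y10 || !y4 || !y2) — y10 is true.
  11. (!y1 || !y3 || !y8) — !y3 is true.
  12. (!y3 || y5 || y6) — !y3 is true.
  13. (!y9 || !y3 || y2) — !y3 is true.
  14. (y9 || !y3 || y6) — y9 is true.
  15. (y9 || y10 || y4) — y9 is true.
  16. (y10 || y2 || y3) — y10 is true.
  17. (y3 || !y2 || y5) — !y2 is true.
  18. (!y5 || y4 || y7) — !y5 is true.
  19. (y4 || !y5 || !y2) — !y5 is true.
  20. (y8 || !y2 || y7) — y8 is true.
  21. (y4 || y2 || !y5) — !y5 is true.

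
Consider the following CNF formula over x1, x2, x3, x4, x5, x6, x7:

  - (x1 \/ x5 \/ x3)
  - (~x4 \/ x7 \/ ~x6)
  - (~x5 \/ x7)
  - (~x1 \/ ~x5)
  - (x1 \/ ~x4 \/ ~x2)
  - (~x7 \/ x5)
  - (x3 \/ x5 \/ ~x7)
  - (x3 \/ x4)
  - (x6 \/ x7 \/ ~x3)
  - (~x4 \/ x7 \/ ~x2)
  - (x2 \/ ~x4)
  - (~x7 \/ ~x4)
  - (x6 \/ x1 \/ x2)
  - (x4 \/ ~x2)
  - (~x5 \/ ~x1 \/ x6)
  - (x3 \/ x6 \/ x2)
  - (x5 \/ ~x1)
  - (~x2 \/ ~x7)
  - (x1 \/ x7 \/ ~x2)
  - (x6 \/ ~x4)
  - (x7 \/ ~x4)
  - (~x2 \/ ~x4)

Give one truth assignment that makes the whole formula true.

Try x1 = False.
For the remaining variables, x2 = False, x3 = True, x4 = False, x5 = False, x6 = True, x7 = False works.

x1=False, x2=False, x3=True, x4=False, x5=False, x6=True, x7=False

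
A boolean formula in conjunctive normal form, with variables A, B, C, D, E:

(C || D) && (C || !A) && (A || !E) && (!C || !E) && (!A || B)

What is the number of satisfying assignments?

8

Split on A, then C.
  A=T, C=T: remaining (B,D,E) ∈ {(T,F,F); (T,T,F)} — 2.
  A=T, C=F: a clause becomes empty — 0.
  A=F, C=T: remaining (B,D,E) ∈ {(F,F,F); (F,T,F); (T,F,F); (T,T,F)} — 4.
  A=F, C=F: remaining (B,D,E) ∈ {(F,T,F); (T,T,F)} — 2.
Total: 2 + 0 + 4 + 2 = 8.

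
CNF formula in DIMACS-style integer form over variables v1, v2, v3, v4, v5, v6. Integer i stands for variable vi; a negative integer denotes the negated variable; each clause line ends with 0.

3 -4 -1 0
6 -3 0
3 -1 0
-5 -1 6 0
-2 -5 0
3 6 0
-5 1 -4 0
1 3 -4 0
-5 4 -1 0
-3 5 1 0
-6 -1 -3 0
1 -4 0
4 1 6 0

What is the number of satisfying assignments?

4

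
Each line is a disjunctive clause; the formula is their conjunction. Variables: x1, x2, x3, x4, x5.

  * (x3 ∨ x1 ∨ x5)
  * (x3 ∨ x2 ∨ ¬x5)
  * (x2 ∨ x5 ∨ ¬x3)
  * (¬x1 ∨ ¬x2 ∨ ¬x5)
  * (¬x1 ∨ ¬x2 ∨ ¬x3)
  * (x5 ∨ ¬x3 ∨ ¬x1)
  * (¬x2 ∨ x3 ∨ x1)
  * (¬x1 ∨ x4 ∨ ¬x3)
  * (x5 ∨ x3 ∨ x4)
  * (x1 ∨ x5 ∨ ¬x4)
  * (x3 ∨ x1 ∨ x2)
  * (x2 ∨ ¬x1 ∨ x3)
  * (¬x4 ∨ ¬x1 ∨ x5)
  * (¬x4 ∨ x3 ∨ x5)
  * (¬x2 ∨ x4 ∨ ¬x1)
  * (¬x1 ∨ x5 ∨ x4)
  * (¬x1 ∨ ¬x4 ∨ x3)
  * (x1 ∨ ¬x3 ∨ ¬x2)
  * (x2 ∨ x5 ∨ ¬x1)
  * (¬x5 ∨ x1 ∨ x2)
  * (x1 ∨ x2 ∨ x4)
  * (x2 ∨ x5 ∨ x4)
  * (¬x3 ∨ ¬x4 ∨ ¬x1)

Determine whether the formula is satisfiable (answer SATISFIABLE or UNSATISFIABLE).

x1 = True:
  x3 = True:
    propagation gives x2=False, x5=True, x4=True; an empty clause results — contradiction.
  x3 = False:
    propagation gives x2=True, x5=False, x4=True; an empty clause results — contradiction.
x1 = False:
  x2 = True:
    propagation gives x3=True; an empty clause results — contradiction.
  x2 = False:
    propagation gives x3=True, x5=True; an empty clause results — contradiction.
Every branch closes, so no satisfying assignment exists.

UNSATISFIABLE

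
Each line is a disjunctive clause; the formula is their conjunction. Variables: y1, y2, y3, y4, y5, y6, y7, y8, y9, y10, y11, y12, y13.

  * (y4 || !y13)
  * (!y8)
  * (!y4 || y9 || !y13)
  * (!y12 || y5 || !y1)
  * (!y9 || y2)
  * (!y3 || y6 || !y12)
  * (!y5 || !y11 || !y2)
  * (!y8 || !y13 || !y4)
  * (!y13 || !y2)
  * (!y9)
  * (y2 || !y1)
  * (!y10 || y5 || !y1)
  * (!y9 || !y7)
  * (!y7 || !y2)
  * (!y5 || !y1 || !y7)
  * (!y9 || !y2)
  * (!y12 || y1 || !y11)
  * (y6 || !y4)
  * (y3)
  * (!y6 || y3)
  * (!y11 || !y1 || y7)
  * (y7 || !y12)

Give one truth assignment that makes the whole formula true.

y1=False, y2=False, y3=True, y4=True, y5=True, y6=True, y7=True, y8=False, y9=False, y10=True, y11=True, y12=False, y13=False

Check each clause:
  1. (!y13 || y4) — !y13 is true.
  2. (!y8) — !y8 is true.
  3. (!y13 || !y4 || y9) — !y13 is true.
  4. (y5 || !y12 || !y1) — !y12 is true.
  5. (!y9 || y2) — !y9 is true.
  6. (!y12 || y6 || !y3) — !y12 is true.
  7. (!y11 || !y5 || !y2) — !y2 is true.
  8. (!y13 || !y4 || !y8) — !y8 is true.
  9. (!y13 || !y2) — !y13 is true.
  10. (!y9) — !y9 is true.
  11. (!y1 || y2) — !y1 is true.
  12. (y5 || !y10 || !y1) — y5 is true.
  13. (!y9 || !y7) — !y9 is true.
  14. (!y2 || !y7) — !y2 is true.
  15. (!y1 || !y5 || !y7) — !y1 is true.
  16. (!y9 || !y2) — !y2 is true.
  17. (!y12 || !y11 || y1) — !y12 is true.
  18. (!y4 || y6) — y6 is true.
  19. (y3) — y3 is true.
  20. (!y6 || y3) — y3 is true.
  21. (y7 || !y11 || !y1) — !y1 is true.
  22. (y7 || !y12) — !y12 is true.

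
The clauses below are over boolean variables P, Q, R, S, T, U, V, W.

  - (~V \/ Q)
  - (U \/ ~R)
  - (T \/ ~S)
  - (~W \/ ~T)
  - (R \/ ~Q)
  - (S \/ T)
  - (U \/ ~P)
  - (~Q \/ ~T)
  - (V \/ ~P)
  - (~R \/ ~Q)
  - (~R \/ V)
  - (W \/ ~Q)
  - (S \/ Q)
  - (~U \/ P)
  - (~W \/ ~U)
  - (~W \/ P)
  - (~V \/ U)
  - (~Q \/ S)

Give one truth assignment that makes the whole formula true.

P=F, Q=F, R=F, S=T, T=T, U=F, V=F, W=F

Check each clause:
  1. (~V \/ Q) — ~V is true.
  2. (U \/ ~R) — ~R is true.
  3. (T \/ ~S) — T is true.
  4. (~T \/ ~W) — ~W is true.
  5. (R \/ ~Q) — ~Q is true.
  6. (T \/ S) — S is true.
  7. (U \/ ~P) — ~P is true.
  8. (~Q \/ ~T) — ~Q is true.
  9. (V \/ ~P) — ~P is true.
  10. (~R \/ ~Q) — ~R is true.
  11. (~R \/ V) — ~R is true.
  12. (W \/ ~Q) — ~Q is true.
  13. (S \/ Q) — S is true.
  14. (~U \/ P) — ~U is true.
  15. (~W \/ ~U) — ~W is true.
  16. (~W \/ P) — ~W is true.
  17. (U \/ ~V) — ~V is true.
  18. (~Q \/ S) — S is true.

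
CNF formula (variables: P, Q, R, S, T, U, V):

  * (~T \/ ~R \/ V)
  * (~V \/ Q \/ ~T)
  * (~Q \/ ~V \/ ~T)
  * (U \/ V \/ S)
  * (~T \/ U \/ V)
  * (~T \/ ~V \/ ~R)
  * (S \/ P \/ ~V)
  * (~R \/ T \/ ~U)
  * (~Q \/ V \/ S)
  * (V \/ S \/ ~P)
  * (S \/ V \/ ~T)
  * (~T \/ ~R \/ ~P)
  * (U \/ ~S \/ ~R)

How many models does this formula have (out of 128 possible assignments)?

Case analysis on V and T:
  V=T, T=T: a clause becomes empty — 0.
  V=T, T=F: Q free; 7 ways for (P,R,S,U) × 2^1 = 14.
  V=F, T=T: remaining (P,Q,R,S,U) ∈ {(F,F,F,T,T); (F,T,F,T,T); (T,F,F,T,T); (T,T,F,T,T)} — 4.
  V=F, T=F: 9 of the 32 assignments to (P,Q,R,S,U) work.
Total: 0 + 14 + 4 + 9 = 27.

27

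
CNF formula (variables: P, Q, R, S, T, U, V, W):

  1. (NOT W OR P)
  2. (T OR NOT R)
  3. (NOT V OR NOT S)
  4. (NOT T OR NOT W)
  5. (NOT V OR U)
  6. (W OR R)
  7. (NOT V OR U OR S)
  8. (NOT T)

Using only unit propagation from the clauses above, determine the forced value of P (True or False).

(NOT T) stands alone — T = False.
In (T OR NOT R), T is now false; NOT R must hold, so R = False.
In (W OR R), R is now false; W must hold, so W = True.
(NOT W OR P): since W = True, the clause reduces to (P). P = True.

True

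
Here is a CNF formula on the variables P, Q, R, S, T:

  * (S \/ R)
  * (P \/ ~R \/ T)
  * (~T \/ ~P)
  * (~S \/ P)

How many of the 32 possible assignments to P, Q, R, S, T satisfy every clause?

Satisfying assignments:
  P=F Q=F R=T S=F T=T
  P=F Q=T R=T S=F T=T
  P=T Q=F R=F S=T T=F
  P=T Q=F R=T S=F T=F
  P=T Q=F R=T S=T T=F
  P=T Q=T R=F S=T T=F
  P=T Q=T R=T S=F T=F
  P=T Q=T R=T S=T T=F
That's 8 in total.

8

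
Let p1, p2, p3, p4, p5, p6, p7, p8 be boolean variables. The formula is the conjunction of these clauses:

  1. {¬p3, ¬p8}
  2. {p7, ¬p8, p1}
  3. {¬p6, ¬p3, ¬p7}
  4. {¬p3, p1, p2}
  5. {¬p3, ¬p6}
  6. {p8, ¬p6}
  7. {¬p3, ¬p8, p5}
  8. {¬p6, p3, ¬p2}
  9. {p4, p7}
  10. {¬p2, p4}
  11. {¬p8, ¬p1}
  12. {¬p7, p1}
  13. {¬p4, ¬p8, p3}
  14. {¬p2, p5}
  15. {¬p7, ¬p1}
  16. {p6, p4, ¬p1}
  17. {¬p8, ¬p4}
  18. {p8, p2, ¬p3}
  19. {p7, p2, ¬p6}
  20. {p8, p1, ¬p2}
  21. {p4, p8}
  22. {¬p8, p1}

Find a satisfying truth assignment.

p1=T, p2=F, p3=F, p4=T, p5=F, p6=F, p7=F, p8=F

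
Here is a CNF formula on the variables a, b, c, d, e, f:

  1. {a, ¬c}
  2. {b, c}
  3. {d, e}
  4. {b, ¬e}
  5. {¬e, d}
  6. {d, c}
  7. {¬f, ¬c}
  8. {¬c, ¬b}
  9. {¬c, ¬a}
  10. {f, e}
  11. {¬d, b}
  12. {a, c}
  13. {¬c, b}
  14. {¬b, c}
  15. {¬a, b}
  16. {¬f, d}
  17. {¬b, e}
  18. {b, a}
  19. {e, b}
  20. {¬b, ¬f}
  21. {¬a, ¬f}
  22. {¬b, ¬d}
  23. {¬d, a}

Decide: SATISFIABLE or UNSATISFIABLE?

UNSATISFIABLE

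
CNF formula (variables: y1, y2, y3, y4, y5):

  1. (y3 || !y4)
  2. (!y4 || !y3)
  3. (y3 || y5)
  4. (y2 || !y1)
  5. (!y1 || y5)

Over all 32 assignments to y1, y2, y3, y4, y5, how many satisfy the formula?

8

Split on y3, then y1.
  y3=1, y1=1: remaining (y2,y4,y5) ∈ {(1,0,1)} — 1.
  y3=1, y1=0: remaining (y2,y4,y5) ∈ {(0,0,0); (0,0,1); (1,0,0); (1,0,1)} — 4.
  y3=0, y1=1: remaining (y2,y4,y5) ∈ {(1,0,1)} — 1.
  y3=0, y1=0: remaining (y2,y4,y5) ∈ {(0,0,1); (1,0,1)} — 2.
Total: 1 + 4 + 1 + 2 = 8.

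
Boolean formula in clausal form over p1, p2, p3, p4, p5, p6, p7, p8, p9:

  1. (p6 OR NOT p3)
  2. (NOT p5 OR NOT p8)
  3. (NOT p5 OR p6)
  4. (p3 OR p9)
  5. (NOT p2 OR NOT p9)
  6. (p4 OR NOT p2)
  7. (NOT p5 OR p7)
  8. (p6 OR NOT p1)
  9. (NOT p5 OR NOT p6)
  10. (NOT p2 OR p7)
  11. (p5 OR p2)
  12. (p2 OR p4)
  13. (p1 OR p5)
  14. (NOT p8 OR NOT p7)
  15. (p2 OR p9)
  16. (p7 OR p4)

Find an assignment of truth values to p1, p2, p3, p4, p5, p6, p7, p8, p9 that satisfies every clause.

p1 = 1, p2 = 1, p3 = 1, p4 = 1, p5 = 0, p6 = 1, p7 = 1, p8 = 0, p9 = 0

Check each clause:
  1. (NOT p3 OR p6) — p6 is true.
  2. (NOT p5 OR NOT p8) — NOT p8 is true.
  3. (p6 OR NOT p5) — NOT p5 is true.
  4. (p9 OR p3) — p3 is true.
  5. (NOT p9 OR NOT p2) — NOT p9 is true.
  6. (NOT p2 OR p4) — p4 is true.
  7. (NOT p5 OR p7) — NOT p5 is true.
  8. (p6 OR NOT p1) — p6 is true.
  9. (NOT p6 OR NOT p5) — NOT p5 is true.
  10. (NOT p2 OR p7) — p7 is true.
  11. (p5 OR p2) — p2 is true.
  12. (p2 OR p4) — p2 is true.
  13. (p5 OR p1) — p1 is true.
  14. (NOT p8 OR NOT p7) — NOT p8 is true.
  15. (p9 OR p2) — p2 is true.
  16. (p4 OR p7) — p4 is true.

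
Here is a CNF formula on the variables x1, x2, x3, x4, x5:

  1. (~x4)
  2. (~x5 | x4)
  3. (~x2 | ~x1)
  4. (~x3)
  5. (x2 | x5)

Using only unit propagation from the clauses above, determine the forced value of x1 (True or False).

Unit clause (~x4) sets x4 = False.
In (x4 | ~x5), x4 is now false; ~x5 must hold, so x5 = False.
(~x3) stands alone — x3 = False.
(x2 | x5): since x5 = False, the clause reduces to (x2). x2 = True.
In (~x1 | ~x2), ~x2 is now false; ~x1 must hold, so x1 = False.

False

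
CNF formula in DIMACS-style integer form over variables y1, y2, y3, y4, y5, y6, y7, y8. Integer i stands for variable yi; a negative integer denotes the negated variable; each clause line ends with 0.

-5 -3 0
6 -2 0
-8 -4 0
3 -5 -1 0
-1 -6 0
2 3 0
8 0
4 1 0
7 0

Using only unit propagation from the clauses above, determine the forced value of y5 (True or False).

False

(y8) is a unit clause: y8 = True.
In (NOT y8 OR NOT y4), NOT y8 is now false; NOT y4 must hold, so y4 = False.
(y1 OR y4) with y4 = False leaves only y1, so y1 = True.
In (NOT y1 OR NOT y6), NOT y1 is now false; NOT y6 must hold, so y6 = False.
(NOT y2 OR y6): since y6 = False, the clause reduces to (NOT y2). y2 = False.
(y2 OR y3): since y2 = False, the clause reduces to (y3). y3 = True.
(NOT y5 OR NOT y3) with y3 = True leaves only NOT y5, so y5 = False.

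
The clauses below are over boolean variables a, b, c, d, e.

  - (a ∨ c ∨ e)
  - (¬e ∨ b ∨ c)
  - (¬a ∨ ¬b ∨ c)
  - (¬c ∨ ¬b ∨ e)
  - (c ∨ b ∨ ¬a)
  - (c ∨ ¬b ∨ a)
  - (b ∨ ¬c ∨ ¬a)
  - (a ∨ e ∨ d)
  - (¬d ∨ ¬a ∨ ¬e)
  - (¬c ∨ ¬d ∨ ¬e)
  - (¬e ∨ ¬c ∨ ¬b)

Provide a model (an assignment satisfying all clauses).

a = 0, b = 0, c = 1, d = 0, e = 1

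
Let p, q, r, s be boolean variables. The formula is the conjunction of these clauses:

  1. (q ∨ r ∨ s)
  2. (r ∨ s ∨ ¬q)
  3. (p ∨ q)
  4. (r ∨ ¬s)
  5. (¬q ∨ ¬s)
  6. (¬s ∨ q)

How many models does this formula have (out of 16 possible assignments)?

3

The models are:
  p=0 q=1 r=1 s=0
  p=1 q=0 r=1 s=0
  p=1 q=1 r=1 s=0
Count: 3.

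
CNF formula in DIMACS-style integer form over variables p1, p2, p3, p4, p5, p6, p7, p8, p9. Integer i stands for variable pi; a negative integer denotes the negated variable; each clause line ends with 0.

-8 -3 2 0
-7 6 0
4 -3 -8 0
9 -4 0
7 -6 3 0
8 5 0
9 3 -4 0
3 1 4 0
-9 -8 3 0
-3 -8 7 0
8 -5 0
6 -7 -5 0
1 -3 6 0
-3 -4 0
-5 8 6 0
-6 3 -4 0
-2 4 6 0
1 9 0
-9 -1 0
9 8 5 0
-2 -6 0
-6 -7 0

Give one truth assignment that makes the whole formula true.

Set p1 = True and propagate.
  then p9 is forced to False.
  then p4 is forced to False.
Try p2 = False.
For the remaining variables, p3 = False, p5 = False, p6 = False, p7 = False, p8 = True works.
Check each clause:
  1. (¬p3 ∨ p2 ∨ ¬p8) — ¬p3 is true.
  2. (p6 ∨ ¬p7) — ¬p7 is true.
  3. (¬p3 ∨ ¬p8 ∨ p4) — ¬p3 is true.
  4. (p9 ∨ ¬p4) — ¬p4 is true.
  5. (¬p6 ∨ p3 ∨ p7) — ¬p6 is true.
  6. (p8 ∨ p5) — p8 is true.
  7. (p3 ∨ ¬p4 ∨ p9) — ¬p4 is true.
  8. (p4 ∨ p1 ∨ p3) — p1 is true.
  9. (¬p9 ∨ p3 ∨ ¬p8) — ¬p9 is true.
  10. (¬p8 ∨ ¬p3 ∨ p7) — ¬p3 is true.
  11. (p8 ∨ ¬p5) — p8 is true.
  12. (¬p5 ∨ ¬p7 ∨ p6) — ¬p7 is true.
  13. (¬p3 ∨ p1 ∨ p6) — p1 is true.
  14. (¬p4 ∨ ¬p3) — ¬p4 is true.
  15. (p6 ∨ ¬p5 ∨ p8) — p8 is true.
  16. (¬p6 ∨ p3 ∨ ¬p4) — ¬p6 is true.
  17. (p6 ∨ ¬p2 ∨ p4) — ¬p2 is true.
  18. (p1 ∨ p9) — p1 is true.
  19. (¬p9 ∨ ¬p1) — ¬p9 is true.
  20. (p8 ∨ p5 ∨ p9) — p8 is true.
  21. (¬p6 ∨ ¬p2) — ¬p6 is true.
  22. (¬p7 ∨ ¬p6) — ¬p7 is true.

p1=T, p2=F, p3=F, p4=F, p5=F, p6=F, p7=F, p8=T, p9=F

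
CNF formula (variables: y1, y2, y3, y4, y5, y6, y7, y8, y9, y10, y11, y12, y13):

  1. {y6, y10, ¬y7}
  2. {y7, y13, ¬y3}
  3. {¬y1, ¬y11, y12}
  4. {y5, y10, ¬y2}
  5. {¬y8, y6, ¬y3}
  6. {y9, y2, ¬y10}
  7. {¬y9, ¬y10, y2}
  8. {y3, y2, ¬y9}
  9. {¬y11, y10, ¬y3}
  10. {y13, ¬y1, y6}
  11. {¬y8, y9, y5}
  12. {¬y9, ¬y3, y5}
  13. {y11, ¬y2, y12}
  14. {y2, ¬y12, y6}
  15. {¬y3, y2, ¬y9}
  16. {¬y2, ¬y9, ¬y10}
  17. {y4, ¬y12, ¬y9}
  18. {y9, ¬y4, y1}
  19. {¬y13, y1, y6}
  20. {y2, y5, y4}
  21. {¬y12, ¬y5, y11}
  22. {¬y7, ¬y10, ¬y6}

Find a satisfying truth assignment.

y8 occurs only negated in the remaining clauses — set y8 = False.
Set y1 = False and propagate.
Try y2 = True.
Set y3 = False and propagate.
The remaining clauses are satisfied by y4 = False, y5 = True, y6 = True, y7 = True, y9 = True, y10 = False, y11 = True, y12 = False, y13 = False.
Every clause has at least one true literal under this assignment.

y1 = F, y2 = T, y3 = F, y4 = F, y5 = T, y6 = T, y7 = T, y8 = F, y9 = T, y10 = F, y11 = T, y12 = F, y13 = F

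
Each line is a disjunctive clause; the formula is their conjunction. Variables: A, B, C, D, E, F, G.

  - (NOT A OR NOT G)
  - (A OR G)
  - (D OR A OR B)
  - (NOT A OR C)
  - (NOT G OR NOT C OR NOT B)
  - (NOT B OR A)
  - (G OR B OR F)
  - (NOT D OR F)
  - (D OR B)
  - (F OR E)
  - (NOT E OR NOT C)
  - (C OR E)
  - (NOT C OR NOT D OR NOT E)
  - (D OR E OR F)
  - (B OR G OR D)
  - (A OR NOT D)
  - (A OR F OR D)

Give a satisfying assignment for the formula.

A = True, B = False, C = True, D = True, E = False, F = True, G = False

F occurs only positively in the remaining clauses — set F = True.
Branch on A: take A = True.
  then G is forced to False.
  then C is forced to True.
  then E is forced to False.
Branch on B: take B = False.
  then D is forced to True.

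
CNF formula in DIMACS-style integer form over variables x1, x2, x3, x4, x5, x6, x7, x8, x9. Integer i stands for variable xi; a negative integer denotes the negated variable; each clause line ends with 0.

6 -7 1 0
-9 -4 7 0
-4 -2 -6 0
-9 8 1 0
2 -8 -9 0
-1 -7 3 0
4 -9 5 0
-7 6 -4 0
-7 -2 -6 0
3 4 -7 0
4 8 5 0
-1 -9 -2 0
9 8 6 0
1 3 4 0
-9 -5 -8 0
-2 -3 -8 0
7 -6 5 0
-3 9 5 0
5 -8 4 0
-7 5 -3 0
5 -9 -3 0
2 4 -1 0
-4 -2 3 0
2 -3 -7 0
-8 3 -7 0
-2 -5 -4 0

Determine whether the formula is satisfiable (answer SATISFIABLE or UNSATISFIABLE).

Try x1 = True.
Branch on x2: take x2 = False.
  then x4 is forced to True.
The remaining clauses are satisfied by x3 = False, x5 = True, x6 = True, x7 = False, x8 = False, x9 = False.
So x1=True, x2=False, x3=False, x4=True, x5=True, x6=True, x7=False, x8=False, x9=False is a satisfying assignment.

SATISFIABLE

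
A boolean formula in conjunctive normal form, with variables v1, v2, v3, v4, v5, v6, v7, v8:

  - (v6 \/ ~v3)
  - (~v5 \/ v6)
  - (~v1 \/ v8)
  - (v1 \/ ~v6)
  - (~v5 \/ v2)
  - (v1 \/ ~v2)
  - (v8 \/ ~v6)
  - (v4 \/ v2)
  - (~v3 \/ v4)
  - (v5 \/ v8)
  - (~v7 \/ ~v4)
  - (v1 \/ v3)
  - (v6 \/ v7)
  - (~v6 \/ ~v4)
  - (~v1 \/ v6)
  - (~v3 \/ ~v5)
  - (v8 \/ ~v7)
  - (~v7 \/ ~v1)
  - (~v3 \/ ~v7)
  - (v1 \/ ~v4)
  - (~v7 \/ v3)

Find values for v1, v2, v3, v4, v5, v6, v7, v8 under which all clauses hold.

v8 occurs only positively in the remaining clauses — set v8 = True.
Try v1 = True.
  then v6 is forced to True.
  then v4 is forced to False.
  then v2 is forced to True.
  then v3 is forced to False.
  then v7 is forced to False.
v5 is now unconstrained; take v5 = False.

v1=True  v2=True  v3=False  v4=False  v5=False  v6=True  v7=False  v8=True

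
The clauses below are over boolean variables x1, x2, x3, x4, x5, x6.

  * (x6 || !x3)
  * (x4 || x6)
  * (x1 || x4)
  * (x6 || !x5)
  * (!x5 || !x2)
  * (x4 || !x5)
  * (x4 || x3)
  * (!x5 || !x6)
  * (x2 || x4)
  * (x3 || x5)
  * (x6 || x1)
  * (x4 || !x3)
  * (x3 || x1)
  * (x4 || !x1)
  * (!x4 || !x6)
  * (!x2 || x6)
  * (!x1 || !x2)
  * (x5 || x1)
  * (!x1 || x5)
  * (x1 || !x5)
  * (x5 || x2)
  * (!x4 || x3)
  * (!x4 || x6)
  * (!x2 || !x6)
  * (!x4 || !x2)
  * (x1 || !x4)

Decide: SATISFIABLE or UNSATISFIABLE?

UNSATISFIABLE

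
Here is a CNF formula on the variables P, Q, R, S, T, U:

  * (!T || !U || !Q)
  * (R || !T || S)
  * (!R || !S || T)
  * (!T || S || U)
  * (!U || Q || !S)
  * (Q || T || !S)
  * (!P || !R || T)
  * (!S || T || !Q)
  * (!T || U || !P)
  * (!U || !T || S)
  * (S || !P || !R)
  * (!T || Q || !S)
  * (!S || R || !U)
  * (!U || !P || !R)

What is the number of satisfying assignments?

14

Split on S, then T.
  S=T, T=T: remaining (P,Q,R,U) ∈ {(F,T,F,F); (F,T,T,F)} — 2.
  S=T, T=F: a clause becomes empty — 0.
  S=F, T=T: a clause becomes empty — 0.
  S=F, T=F: Q, U free; 3 ways for (P,R) × 2^2 = 12.
Total: 2 + 0 + 0 + 12 = 14.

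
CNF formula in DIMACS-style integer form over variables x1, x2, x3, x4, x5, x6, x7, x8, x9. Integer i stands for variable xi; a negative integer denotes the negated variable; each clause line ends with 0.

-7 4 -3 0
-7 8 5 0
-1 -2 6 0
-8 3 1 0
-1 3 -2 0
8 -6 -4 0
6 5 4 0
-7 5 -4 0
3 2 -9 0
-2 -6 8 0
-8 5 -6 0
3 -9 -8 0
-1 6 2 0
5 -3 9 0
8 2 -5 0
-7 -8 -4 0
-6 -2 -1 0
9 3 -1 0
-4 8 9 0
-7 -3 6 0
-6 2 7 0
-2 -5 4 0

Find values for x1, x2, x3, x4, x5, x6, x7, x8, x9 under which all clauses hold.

Branch on x1: take x1 = False.
The remaining clauses are satisfied by x2 = False, x3 = True, x4 = True, x5 = True, x6 = False, x7 = False, x8 = True, x9 = True.

x1=F  x2=F  x3=T  x4=T  x5=T  x6=F  x7=F  x8=T  x9=T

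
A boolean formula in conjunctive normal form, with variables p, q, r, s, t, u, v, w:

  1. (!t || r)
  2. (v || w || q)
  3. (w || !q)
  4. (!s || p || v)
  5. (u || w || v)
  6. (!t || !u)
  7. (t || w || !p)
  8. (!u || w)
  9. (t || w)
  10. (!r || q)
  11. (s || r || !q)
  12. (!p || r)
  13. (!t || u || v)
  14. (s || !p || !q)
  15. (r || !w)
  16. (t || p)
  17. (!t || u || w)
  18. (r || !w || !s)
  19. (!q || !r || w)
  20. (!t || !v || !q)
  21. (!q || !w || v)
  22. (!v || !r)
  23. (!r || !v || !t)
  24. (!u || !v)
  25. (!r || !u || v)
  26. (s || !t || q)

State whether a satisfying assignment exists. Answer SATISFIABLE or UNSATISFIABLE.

w = True:
  propagation gives r=True, q=True, v=True; an empty clause results — contradiction.
w = False:
  propagation gives q=False, v=True, u=False, t=True; an empty clause results — contradiction.
Every branch closes, so no satisfying assignment exists.

UNSATISFIABLE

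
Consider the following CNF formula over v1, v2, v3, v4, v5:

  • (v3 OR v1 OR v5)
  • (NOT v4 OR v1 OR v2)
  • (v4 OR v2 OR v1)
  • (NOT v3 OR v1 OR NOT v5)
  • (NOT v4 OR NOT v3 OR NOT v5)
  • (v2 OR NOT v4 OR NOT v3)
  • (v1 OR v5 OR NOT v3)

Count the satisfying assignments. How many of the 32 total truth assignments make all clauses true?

Split on v1, then v3.
  v1=T, v3=T: 5 of the 8 assignments to (v2,v4,v5) work.
  v1=T, v3=F: v2, v4, v5 free → 2^3 = 8.
  v1=F, v3=T: a clause becomes empty — 0.
  v1=F, v3=F: remaining (v2,v4,v5) ∈ {(T,F,T); (T,T,T)} — 2.
Total: 5 + 8 + 0 + 2 = 15.

15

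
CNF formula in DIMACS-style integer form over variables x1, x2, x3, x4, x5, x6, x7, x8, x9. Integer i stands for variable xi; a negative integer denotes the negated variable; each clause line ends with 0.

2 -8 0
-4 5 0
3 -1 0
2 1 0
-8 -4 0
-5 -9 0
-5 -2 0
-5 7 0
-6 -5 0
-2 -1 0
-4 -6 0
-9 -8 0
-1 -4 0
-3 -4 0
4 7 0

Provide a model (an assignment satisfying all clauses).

x1 = False, x2 = True, x3 = True, x4 = False, x5 = False, x6 = True, x7 = True, x8 = False, x9 = True

x7 occurs only positively in the remaining clauses — set x7 = True.
Pure literal: x8 appears only negated; assign x8 = False.
Branch on x1: take x1 = False.
  then x2 is forced to True.
  then x5 is forced to False.
  then x4 is forced to False.
x3, x6, x9 are now unconstrained; take x3 = True, x6 = True, x9 = True.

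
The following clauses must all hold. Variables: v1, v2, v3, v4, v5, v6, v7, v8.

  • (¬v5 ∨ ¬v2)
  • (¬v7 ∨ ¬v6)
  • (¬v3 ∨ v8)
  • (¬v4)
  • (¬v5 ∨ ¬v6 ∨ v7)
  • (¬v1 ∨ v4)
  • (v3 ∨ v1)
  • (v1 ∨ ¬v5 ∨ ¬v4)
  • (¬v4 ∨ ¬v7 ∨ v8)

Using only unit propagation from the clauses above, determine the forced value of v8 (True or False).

True

Unit clause (¬v4) sets v4 = False.
(v4 ∨ ¬v1): since v4 = False, the clause reduces to (¬v1). v1 = False.
(v1 ∨ v3) with v1 = False leaves only v3, so v3 = True.
In (v8 ∨ ¬v3), ¬v3 is now false; v8 must hold, so v8 = True.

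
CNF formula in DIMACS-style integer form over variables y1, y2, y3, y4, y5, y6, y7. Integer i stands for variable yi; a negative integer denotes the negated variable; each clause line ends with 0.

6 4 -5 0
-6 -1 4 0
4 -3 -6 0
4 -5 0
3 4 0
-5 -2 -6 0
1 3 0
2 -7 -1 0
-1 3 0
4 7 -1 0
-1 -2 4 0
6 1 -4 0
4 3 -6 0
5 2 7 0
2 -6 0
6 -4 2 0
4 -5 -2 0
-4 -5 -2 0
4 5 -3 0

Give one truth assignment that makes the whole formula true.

Set y1 = True and propagate.
  then y3 is forced to True.
For the remaining variables, y2 = True, y4 = True, y5 = False, y6 = True, y7 = True works.
Every clause has at least one true literal under this assignment.

y1=1, y2=1, y3=1, y4=1, y5=0, y6=1, y7=1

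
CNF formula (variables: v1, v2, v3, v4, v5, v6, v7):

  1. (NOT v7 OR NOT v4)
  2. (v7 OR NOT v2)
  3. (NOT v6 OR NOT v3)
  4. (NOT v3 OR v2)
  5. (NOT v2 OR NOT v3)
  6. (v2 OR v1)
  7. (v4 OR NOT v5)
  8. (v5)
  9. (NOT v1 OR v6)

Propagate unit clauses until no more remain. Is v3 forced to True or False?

(v5) stands alone — v5 = True.
From (NOT v5 OR v4) and v5 = True: v4 = True.
(NOT v4 OR NOT v7) with v4 = True leaves only NOT v7, so v7 = False.
In (v7 OR NOT v2), v7 is now false; NOT v2 must hold, so v2 = False.
(NOT v3 OR v2) with v2 = False leaves only NOT v3, so v3 = False.

False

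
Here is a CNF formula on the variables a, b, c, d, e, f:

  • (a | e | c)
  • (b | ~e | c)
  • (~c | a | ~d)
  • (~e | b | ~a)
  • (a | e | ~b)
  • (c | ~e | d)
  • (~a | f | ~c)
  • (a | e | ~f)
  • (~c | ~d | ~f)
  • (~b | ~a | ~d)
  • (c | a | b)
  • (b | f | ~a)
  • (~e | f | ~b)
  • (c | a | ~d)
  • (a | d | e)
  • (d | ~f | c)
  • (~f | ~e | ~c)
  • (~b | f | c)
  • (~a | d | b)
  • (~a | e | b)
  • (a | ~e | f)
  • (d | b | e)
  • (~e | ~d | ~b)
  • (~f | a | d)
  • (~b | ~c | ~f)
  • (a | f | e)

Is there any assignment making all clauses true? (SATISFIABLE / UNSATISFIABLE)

a = True:
  b = True:
    c = True:
      propagation gives f=True; contradiction.
    c = False:
      propagation gives e=False, f=False; contradiction.
  b = False:
    propagation gives e=False; an empty clause results — contradiction.
a = False:
  e = True:
    propagation gives f=True, c=False, b=True, d=True; an empty clause results — contradiction.
  e = False:
    propagation gives c=True, d=False; an empty clause results — contradiction.
Every branch closes, so no satisfying assignment exists.

UNSATISFIABLE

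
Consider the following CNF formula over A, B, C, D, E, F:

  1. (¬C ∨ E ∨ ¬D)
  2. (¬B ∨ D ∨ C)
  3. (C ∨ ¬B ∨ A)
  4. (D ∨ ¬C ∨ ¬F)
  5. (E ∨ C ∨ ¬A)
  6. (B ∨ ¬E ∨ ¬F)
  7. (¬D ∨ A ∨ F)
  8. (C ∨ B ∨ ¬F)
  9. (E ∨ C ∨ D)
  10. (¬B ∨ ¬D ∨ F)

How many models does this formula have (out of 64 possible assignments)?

15

Case analysis on C and D:
  C=1, D=1: remaining (A,B,E,F) ∈ {(0,1,1,1); (1,0,1,0); (1,1,1,1)} — 3.
  C=1, D=0: forces F=0; A, B, E free → 2^3 = 8.
  C=0, D=1: remaining (A,B,E,F) ∈ {(1,0,1,0); (1,1,1,1)} — 2.
  C=0, D=0: remaining (A,B,E,F) ∈ {(0,0,1,0); (1,0,1,0)} — 2.
Total: 3 + 8 + 2 + 2 = 15.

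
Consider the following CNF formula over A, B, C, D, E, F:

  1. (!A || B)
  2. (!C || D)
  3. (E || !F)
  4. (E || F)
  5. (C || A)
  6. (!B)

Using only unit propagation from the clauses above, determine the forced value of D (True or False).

Unit clause (!B) sets B = False.
(!A || B) with B = False leaves only !A, so A = False.
(A || C) with A = False leaves only C, so C = True.
(!C || D) with C = True leaves only D, so D = True.

True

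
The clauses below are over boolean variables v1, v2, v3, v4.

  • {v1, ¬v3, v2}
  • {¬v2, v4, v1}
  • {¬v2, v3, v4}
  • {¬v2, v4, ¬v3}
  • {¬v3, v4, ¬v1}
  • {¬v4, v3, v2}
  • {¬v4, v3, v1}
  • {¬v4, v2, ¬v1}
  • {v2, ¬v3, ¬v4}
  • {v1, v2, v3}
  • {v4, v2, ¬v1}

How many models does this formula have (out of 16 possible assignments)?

Satisfying assignments:
  v1=0 v2=1 v3=1 v4=1
  v1=1 v2=1 v3=0 v4=1
  v1=1 v2=1 v3=1 v4=1
Count: 3.

3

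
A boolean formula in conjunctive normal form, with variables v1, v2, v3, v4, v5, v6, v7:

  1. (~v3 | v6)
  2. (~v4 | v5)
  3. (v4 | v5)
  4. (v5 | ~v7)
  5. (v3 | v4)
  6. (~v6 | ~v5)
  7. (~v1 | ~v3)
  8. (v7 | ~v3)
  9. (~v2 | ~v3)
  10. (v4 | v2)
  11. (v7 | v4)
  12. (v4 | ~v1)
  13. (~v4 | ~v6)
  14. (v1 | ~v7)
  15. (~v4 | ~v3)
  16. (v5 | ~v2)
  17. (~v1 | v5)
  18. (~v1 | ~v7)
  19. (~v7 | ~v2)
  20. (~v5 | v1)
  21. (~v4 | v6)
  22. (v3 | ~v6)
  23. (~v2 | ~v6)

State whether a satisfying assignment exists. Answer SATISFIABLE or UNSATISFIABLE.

v4 = True:
  propagation gives v5=True, v6=False; an empty clause results — contradiction.
v4 = False:
  propagation gives v5=True, v3=True, v6=True; an empty clause results — contradiction.
Every branch closes, so no satisfying assignment exists.

UNSATISFIABLE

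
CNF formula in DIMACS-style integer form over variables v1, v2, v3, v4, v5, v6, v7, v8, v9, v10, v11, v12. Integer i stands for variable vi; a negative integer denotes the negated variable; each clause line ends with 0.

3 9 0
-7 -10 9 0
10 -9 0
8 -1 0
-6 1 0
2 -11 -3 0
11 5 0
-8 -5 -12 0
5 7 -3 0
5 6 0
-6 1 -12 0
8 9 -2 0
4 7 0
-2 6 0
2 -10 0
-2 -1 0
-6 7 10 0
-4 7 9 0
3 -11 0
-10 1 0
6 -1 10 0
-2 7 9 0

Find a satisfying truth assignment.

v1=F, v2=F, v3=T, v4=F, v5=T, v6=F, v7=T, v8=F, v9=F, v10=F, v11=F, v12=F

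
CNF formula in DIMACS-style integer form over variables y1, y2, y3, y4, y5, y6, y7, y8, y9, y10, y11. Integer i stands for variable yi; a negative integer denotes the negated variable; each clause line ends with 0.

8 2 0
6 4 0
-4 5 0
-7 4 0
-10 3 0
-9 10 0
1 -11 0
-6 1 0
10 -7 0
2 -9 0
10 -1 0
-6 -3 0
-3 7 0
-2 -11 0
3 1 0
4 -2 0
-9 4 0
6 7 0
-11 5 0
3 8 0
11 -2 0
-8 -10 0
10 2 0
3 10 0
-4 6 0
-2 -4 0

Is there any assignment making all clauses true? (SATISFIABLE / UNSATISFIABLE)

UNSATISFIABLE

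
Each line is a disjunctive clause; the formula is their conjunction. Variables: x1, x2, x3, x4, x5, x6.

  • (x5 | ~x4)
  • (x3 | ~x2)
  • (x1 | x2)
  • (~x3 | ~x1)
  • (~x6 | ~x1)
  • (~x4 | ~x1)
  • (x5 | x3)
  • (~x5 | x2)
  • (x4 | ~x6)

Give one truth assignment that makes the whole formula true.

x1 = False, x2 = True, x3 = True, x4 = True, x5 = True, x6 = False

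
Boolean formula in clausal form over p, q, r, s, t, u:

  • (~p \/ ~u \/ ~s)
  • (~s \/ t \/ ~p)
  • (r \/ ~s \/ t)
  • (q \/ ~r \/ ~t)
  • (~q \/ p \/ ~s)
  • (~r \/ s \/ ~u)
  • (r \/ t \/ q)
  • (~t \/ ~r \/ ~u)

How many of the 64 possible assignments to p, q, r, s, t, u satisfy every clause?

Split on r, then s.
  r=T, s=T: remaining (p,q,t,u) ∈ {(F,F,F,F); (F,F,F,T); (T,T,T,F)} — 3.
  r=T, s=F: p free; 3 ways for (q,t,u) × 2^1 = 6.
  r=F, s=T: remaining (p,q,t,u) ∈ {(F,F,T,F); (F,F,T,T); (T,F,T,F); (T,T,T,F)} — 4.
  r=F, s=F: p, u free; 3 ways for (q,t) × 2^2 = 12.
Total: 3 + 6 + 4 + 12 = 25.

25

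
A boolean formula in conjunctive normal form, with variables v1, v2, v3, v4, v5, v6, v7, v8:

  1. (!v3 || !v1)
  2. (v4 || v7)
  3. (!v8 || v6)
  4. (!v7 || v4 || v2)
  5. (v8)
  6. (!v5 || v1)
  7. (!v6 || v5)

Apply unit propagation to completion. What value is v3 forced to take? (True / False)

False

(v8) is a unit clause: v8 = True.
(v6 || !v8): since v8 = True, the clause reduces to (v6). v6 = True.
In (!v6 || v5), !v6 is now false; v5 must hold, so v5 = True.
(v1 || !v5) with v5 = True leaves only v1, so v1 = True.
From (!v1 || !v3) and v1 = True: v3 = False.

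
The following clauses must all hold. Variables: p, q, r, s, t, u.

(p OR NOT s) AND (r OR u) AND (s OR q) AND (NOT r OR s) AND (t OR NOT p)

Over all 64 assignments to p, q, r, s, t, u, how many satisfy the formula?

Case analysis on s and p:
  s=T, p=T: q free; 3 ways for (r,t,u) × 2^1 = 6.
  s=T, p=F: a clause becomes empty — 0.
  s=F, p=T: remaining (q,r,t,u) ∈ {(T,F,T,T)} — 1.
  s=F, p=F: remaining (q,r,t,u) ∈ {(T,F,F,T); (T,F,T,T)} — 2.
Total: 6 + 0 + 1 + 2 = 9.

9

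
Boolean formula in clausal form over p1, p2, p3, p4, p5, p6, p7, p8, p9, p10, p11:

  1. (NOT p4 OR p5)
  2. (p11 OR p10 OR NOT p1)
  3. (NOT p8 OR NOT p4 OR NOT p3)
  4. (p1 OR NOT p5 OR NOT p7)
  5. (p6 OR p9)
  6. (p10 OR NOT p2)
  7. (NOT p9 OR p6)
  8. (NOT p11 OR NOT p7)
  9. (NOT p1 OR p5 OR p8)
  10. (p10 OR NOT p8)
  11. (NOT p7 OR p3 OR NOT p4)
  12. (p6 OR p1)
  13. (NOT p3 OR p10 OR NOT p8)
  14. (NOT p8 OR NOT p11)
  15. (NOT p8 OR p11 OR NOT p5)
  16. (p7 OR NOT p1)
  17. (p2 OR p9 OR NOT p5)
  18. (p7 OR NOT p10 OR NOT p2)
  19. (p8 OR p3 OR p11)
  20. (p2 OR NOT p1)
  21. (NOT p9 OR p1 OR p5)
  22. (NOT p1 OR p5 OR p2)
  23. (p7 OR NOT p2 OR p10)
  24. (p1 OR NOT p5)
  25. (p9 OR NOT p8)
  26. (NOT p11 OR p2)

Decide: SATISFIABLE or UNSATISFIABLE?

SATISFIABLE

p6 occurs only positively in the remaining clauses — set p6 = True.
Set p1 = True and propagate.
  then p7 is forced to True.
  then p11 is forced to False.
  then p10 is forced to True.
  then p2 is forced to True.
For the remaining variables, p3 = True, p4 = True, p5 = True, p8 = False, p9 = True works.
So p1 = T  p2 = T  p3 = T  p4 = T  p5 = T  p6 = T  p7 = T  p8 = F  p9 = T  p10 = T  p11 = F is a satisfying assignment.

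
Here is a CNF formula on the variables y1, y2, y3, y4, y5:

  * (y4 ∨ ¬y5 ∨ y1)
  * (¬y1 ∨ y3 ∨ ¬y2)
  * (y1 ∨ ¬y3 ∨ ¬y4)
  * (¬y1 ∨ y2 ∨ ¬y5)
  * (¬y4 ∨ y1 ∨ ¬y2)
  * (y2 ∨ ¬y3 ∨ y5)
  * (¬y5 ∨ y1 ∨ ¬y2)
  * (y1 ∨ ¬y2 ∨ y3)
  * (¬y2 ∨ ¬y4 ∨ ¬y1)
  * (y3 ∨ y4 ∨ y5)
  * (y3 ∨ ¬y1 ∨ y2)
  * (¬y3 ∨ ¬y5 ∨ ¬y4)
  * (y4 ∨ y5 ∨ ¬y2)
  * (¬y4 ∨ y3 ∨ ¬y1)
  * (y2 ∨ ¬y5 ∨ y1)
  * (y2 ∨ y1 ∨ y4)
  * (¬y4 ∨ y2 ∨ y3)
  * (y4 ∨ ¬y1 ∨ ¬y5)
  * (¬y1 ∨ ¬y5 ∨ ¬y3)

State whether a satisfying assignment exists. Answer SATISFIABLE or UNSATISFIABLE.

UNSATISFIABLE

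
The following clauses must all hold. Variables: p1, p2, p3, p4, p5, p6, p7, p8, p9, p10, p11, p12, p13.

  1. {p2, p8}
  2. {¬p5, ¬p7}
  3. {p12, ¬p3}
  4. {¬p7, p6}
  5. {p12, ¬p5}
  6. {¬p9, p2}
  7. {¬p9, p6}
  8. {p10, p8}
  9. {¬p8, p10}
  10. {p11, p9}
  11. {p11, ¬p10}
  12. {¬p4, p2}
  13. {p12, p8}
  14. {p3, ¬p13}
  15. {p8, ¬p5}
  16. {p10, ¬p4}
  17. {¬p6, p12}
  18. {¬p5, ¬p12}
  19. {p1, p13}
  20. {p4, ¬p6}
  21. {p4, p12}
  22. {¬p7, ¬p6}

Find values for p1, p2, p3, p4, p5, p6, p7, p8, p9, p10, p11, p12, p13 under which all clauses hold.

Pure literal: p2 appears only positively; assign p2 = True.
Pure literal: p5 appears only negated; assign p5 = False.
Branch on p1: take p1 = False.
  then p13 is forced to True.
  then p3 is forced to True.
  then p12 is forced to True.
Branch on p4: take p4 = False.
  then p6 is forced to False.
  then p7 is forced to False.
  then p9 is forced to False.
  then p11 is forced to True.
Set p8 = False and propagate.
  then p10 is forced to True.
Every clause has at least one true literal under this assignment.

p1=False, p2=True, p3=True, p4=False, p5=False, p6=False, p7=False, p8=False, p9=False, p10=True, p11=True, p12=True, p13=True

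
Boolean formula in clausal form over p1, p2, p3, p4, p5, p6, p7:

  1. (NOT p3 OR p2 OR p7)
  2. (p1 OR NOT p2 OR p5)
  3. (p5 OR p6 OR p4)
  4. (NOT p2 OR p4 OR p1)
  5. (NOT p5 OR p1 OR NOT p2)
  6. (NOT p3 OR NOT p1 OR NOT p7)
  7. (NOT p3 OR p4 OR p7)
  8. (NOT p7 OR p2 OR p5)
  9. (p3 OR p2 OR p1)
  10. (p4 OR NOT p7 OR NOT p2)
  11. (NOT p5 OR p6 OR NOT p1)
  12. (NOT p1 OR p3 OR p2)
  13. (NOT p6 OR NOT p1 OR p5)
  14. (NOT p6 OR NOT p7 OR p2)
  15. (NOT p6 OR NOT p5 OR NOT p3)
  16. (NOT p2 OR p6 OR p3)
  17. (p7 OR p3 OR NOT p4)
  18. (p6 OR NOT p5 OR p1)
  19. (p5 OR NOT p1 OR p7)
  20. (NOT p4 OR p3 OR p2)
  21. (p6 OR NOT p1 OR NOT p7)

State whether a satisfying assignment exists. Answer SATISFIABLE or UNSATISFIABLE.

SATISFIABLE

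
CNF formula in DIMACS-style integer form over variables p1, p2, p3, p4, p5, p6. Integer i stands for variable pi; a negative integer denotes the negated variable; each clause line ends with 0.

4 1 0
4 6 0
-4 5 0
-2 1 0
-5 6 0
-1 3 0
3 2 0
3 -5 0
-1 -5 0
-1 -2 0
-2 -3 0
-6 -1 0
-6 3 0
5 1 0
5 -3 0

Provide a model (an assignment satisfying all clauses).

p1 = False, p2 = False, p3 = True, p4 = True, p5 = True, p6 = True

Branch on p1: take p1 = False.
  then p4 is forced to True.
  then p5 is forced to True.
  then p2 is forced to False.
  then p6 is forced to True.
  then p3 is forced to True.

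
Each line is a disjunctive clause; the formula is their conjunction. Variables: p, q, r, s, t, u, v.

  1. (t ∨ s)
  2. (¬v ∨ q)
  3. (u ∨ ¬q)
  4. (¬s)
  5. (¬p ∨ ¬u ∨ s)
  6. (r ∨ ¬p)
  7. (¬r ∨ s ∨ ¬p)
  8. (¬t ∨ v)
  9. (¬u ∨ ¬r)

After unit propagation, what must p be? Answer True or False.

False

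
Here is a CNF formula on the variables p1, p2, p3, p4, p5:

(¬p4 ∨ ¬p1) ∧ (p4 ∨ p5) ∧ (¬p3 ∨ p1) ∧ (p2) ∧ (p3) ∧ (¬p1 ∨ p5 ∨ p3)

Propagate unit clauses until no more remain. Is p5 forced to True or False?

Unit clause (p2) sets p2 = True.
Unit clause (p3) sets p3 = True.
(¬p3 ∨ p1): since p3 = True, the clause reduces to (p1). p1 = True.
From (¬p4 ∨ ¬p1) and p1 = True: p4 = False.
From (p5 ∨ p4) and p4 = False: p5 = True.

True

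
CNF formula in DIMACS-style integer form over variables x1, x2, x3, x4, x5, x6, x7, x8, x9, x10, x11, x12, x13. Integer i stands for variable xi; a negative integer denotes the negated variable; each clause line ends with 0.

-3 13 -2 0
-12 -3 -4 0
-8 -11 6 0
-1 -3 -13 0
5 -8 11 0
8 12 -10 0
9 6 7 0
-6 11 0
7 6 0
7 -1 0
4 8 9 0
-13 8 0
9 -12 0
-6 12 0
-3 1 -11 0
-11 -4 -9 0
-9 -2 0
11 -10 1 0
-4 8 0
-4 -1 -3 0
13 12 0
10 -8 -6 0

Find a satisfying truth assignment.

x1=T  x2=F  x3=F  x4=F  x5=T  x6=F  x7=T  x8=T  x9=T  x10=T  x11=F  x12=F  x13=T

Check each clause:
  1. (!x2 || x13 || !x3) — !x3 is true.
  2. (!x4 || !x3 || !x12) — !x3 is true.
  3. (!x8 || x6 || !x11) — !x11 is true.
  4. (!x3 || !x1 || !x13) — !x3 is true.
  5. (x5 || x11 || !x8) — x5 is true.
  6. (x8 || x12 || !x10) — x8 is true.
  7. (x6 || x9 || x7) — x9 is true.
  8. (x11 || !x6) — !x6 is true.
  9. (x7 || x6) — x7 is true.
  10. (x7 || !x1) — x7 is true.
  11. (x9 || x8 || x4) — x8 is true.
  12. (!x13 || x8) — x8 is true.
  13. (!x12 || x9) — x9 is true.
  14. (!x6 || x12) — !x6 is true.
  15. (!x3 || !x11 || x1) — x1 is true.
  16. (!x4 || !x11 || !x9) — !x4 is true.
  17. (!x9 || !x2) — !x2 is true.
  18. (x1 || x11 || !x10) — x1 is true.
  19. (x8 || !x4) — x8 is true.
  20. (!x3 || !x4 || !x1) — !x4 is true.
  21. (x13 || x12) — x13 is true.
  22. (!x8 || x10 || !x6) — x10 is true.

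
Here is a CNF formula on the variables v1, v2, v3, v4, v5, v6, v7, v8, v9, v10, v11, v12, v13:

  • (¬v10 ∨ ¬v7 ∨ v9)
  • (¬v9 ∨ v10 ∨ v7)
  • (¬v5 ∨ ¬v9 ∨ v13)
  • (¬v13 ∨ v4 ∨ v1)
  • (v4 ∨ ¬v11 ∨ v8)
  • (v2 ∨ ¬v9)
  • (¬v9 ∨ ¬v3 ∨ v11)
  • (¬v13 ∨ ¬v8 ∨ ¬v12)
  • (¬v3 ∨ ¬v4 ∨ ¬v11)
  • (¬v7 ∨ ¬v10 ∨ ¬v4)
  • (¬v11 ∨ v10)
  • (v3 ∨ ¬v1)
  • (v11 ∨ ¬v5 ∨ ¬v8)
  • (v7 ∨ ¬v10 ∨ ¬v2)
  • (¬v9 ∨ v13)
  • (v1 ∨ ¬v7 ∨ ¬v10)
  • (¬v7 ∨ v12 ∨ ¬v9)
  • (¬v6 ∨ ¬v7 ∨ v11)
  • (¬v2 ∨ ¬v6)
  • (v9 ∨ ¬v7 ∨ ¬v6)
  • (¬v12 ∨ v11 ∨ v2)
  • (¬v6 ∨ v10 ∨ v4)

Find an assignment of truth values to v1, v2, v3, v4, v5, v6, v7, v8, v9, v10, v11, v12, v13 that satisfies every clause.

v1=False, v2=False, v3=True, v4=True, v5=True, v6=False, v7=True, v8=False, v9=False, v10=False, v11=False, v12=False, v13=True

Check each clause:
  1. (¬v10 ∨ ¬v7 ∨ v9) — ¬v10 is true.
  2. (v10 ∨ v7 ∨ ¬v9) — ¬v9 is true.
  3. (¬v9 ∨ v13 ∨ ¬v5) — v13 is true.
  4. (v4 ∨ ¬v13 ∨ v1) — v4 is true.
  5. (v8 ∨ ¬v11 ∨ v4) — v4 is true.
  6. (¬v9 ∨ v2) — ¬v9 is true.
  7. (¬v9 ∨ v11 ∨ ¬v3) — ¬v9 is true.
  8. (¬v12 ∨ ¬v13 ∨ ¬v8) — ¬v8 is true.
  9. (¬v4 ∨ ¬v3 ∨ ¬v11) — ¬v11 is true.
  10. (¬v4 ∨ ¬v7 ∨ ¬v10) — ¬v10 is true.
  11. (v10 ∨ ¬v11) — ¬v11 is true.
  12. (v3 ∨ ¬v1) — v3 is true.
  13. (¬v8 ∨ v11 ∨ ¬v5) — ¬v8 is true.
  14. (¬v10 ∨ ¬v2 ∨ v7) — ¬v2 is true.
  15. (¬v9 ∨ v13) — v13 is true.
  16. (v1 ∨ ¬v10 ∨ ¬v7) — ¬v10 is true.
  17. (¬v7 ∨ v12 ∨ ¬v9) — ¬v9 is true.
  18. (v11 ∨ ¬v7 ∨ ¬v6) — ¬v6 is true.
  19. (¬v2 ∨ ¬v6) — ¬v6 is true.
  20. (¬v6 ∨ ¬v7 ∨ v9) — ¬v6 is true.
  21. (¬v12 ∨ v2 ∨ v11) — ¬v12 is true.
  22. (v4 ∨ ¬v6 ∨ v10) — ¬v6 is true.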